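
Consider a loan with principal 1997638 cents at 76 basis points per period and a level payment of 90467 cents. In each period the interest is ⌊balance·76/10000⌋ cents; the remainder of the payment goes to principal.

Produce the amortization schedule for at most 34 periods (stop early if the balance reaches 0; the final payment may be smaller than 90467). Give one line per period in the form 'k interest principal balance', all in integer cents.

1. interest=⌊1997638·76/10000⌋=15182; principal=90467-15182=75285; balance=1997638-75285=1922353
2. interest=⌊1922353·76/10000⌋=14609; principal=90467-14609=75858; balance=1922353-75858=1846495
3. interest=⌊1846495·76/10000⌋=14033; principal=90467-14033=76434; balance=1846495-76434=1770061
4. interest=⌊1770061·76/10000⌋=13452; principal=90467-13452=77015; balance=1770061-77015=1693046
5. interest=⌊1693046·76/10000⌋=12867; principal=90467-12867=77600; balance=1693046-77600=1615446
6. interest=⌊1615446·76/10000⌋=12277; principal=90467-12277=78190; balance=1615446-78190=1537256
7. interest=⌊1537256·76/10000⌋=11683; principal=90467-11683=78784; balance=1537256-78784=1458472
8. interest=⌊1458472·76/10000⌋=11084; principal=90467-11084=79383; balance=1458472-79383=1379089
9. interest=⌊1379089·76/10000⌋=10481; principal=90467-10481=79986; balance=1379089-79986=1299103
10. interest=⌊1299103·76/10000⌋=9873; principal=90467-9873=80594; balance=1299103-80594=1218509
11. interest=⌊1218509·76/10000⌋=9260; principal=90467-9260=81207; balance=1218509-81207=1137302
12. interest=⌊1137302·76/10000⌋=8643; principal=90467-8643=81824; balance=1137302-81824=1055478
13. interest=⌊1055478·76/10000⌋=8021; principal=90467-8021=82446; balance=1055478-82446=973032
14. interest=⌊973032·76/10000⌋=7395; principal=90467-7395=83072; balance=973032-83072=889960
15. interest=⌊889960·76/10000⌋=6763; principal=90467-6763=83704; balance=889960-83704=806256
16. interest=⌊806256·76/10000⌋=6127; principal=90467-6127=84340; balance=806256-84340=721916
17. interest=⌊721916·76/10000⌋=5486; principal=90467-5486=84981; balance=721916-84981=636935
18. interest=⌊636935·76/10000⌋=4840; principal=90467-4840=85627; balance=636935-85627=551308
19. interest=⌊551308·76/10000⌋=4189; principal=90467-4189=86278; balance=551308-86278=465030
20. interest=⌊465030·76/10000⌋=3534; principal=90467-3534=86933; balance=465030-86933=378097
21. interest=⌊378097·76/10000⌋=2873; principal=90467-2873=87594; balance=378097-87594=290503
22. interest=⌊290503·76/10000⌋=2207; principal=90467-2207=88260; balance=290503-88260=202243
23. interest=⌊202243·76/10000⌋=1537; principal=90467-1537=88930; balance=202243-88930=113313
24. interest=⌊113313·76/10000⌋=861; principal=90467-861=89606; balance=113313-89606=23707
25. interest=⌊23707·76/10000⌋=180; principal=min(90467-180,23707)=23707; balance=23707-23707=0

1 15182 75285 1922353
2 14609 75858 1846495
3 14033 76434 1770061
4 13452 77015 1693046
5 12867 77600 1615446
6 12277 78190 1537256
7 11683 78784 1458472
8 11084 79383 1379089
9 10481 79986 1299103
10 9873 80594 1218509
11 9260 81207 1137302
12 8643 81824 1055478
13 8021 82446 973032
14 7395 83072 889960
15 6763 83704 806256
16 6127 84340 721916
17 5486 84981 636935
18 4840 85627 551308
19 4189 86278 465030
20 3534 86933 378097
21 2873 87594 290503
22 2207 88260 202243
23 1537 88930 113313
24 861 89606 23707
25 180 23707 0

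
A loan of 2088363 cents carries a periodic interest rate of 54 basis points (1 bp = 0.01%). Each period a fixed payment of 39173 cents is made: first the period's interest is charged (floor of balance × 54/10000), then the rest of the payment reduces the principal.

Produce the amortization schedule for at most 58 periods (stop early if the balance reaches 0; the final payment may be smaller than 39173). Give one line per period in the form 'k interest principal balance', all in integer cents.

1 11277 27896 2060467
2 11126 28047 2032420
3 10975 28198 2004222
4 10822 28351 1975871
5 10669 28504 1947367
6 10515 28658 1918709
7 10361 28812 1889897
8 10205 28968 1860929
9 10049 29124 1831805
10 9891 29282 1802523
11 9733 29440 1773083
12 9574 29599 1743484
13 9414 29759 1713725
14 9254 29919 1683806
15 9092 30081 1653725
16 8930 30243 1623482
17 8766 30407 1593075
18 8602 30571 1562504
19 8437 30736 1531768
20 8271 30902 1500866
21 8104 31069 1469797
22 7936 31237 1438560
23 7768 31405 1407155
24 7598 31575 1375580
25 7428 31745 1343835
26 7256 31917 1311918
27 7084 32089 1279829
28 6911 32262 1247567
29 6736 32437 1215130
30 6561 32612 1182518
31 6385 32788 1149730
32 6208 32965 1116765
33 6030 33143 1083622
34 5851 33322 1050300
35 5671 33502 1016798
36 5490 33683 983115
37 5308 33865 949250
38 5125 34048 915202
39 4942 34231 880971
40 4757 34416 846555
41 4571 34602 811953
42 4384 34789 777164
43 4196 34977 742187
44 4007 35166 707021
45 3817 35356 671665
46 3626 35547 636118
47 3435 35738 600380
48 3242 35931 564449
49 3048 36125 528324
50 2852 36321 492003
51 2656 36517 455486
52 2459 36714 418772
53 2261 36912 381860
54 2062 37111 344749
55 1861 37312 307437
56 1660 37513 269924
57 1457 37716 232208
58 1253 37920 194288

1. interest=⌊2088363·54/10000⌋=11277; principal=39173-11277=27896; balance=2088363-27896=2060467
2. interest=⌊2060467·54/10000⌋=11126; principal=39173-11126=28047; balance=2060467-28047=2032420
3. interest=⌊2032420·54/10000⌋=10975; principal=39173-10975=28198; balance=2032420-28198=2004222
4. interest=⌊2004222·54/10000⌋=10822; principal=39173-10822=28351; balance=2004222-28351=1975871
5. interest=⌊1975871·54/10000⌋=10669; principal=39173-10669=28504; balance=1975871-28504=1947367
6. interest=⌊1947367·54/10000⌋=10515; principal=39173-10515=28658; balance=1947367-28658=1918709
7. interest=⌊1918709·54/10000⌋=10361; principal=39173-10361=28812; balance=1918709-28812=1889897
8. interest=⌊1889897·54/10000⌋=10205; principal=39173-10205=28968; balance=1889897-28968=1860929
9. interest=⌊1860929·54/10000⌋=10049; principal=39173-10049=29124; balance=1860929-29124=1831805
10. interest=⌊1831805·54/10000⌋=9891; principal=39173-9891=29282; balance=1831805-29282=1802523
11. interest=⌊1802523·54/10000⌋=9733; principal=39173-9733=29440; balance=1802523-29440=1773083
12. interest=⌊1773083·54/10000⌋=9574; principal=39173-9574=29599; balance=1773083-29599=1743484
13. interest=⌊1743484·54/10000⌋=9414; principal=39173-9414=29759; balance=1743484-29759=1713725
14. interest=⌊1713725·54/10000⌋=9254; principal=39173-9254=29919; balance=1713725-29919=1683806
15. interest=⌊1683806·54/10000⌋=9092; principal=39173-9092=30081; balance=1683806-30081=1653725
16. interest=⌊1653725·54/10000⌋=8930; principal=39173-8930=30243; balance=1653725-30243=1623482
17. interest=⌊1623482·54/10000⌋=8766; principal=39173-8766=30407; balance=1623482-30407=1593075
18. interest=⌊1593075·54/10000⌋=8602; principal=39173-8602=30571; balance=1593075-30571=1562504
19. interest=⌊1562504·54/10000⌋=8437; principal=39173-8437=30736; balance=1562504-30736=1531768
20. interest=⌊1531768·54/10000⌋=8271; principal=39173-8271=30902; balance=1531768-30902=1500866
21. interest=⌊1500866·54/10000⌋=8104; principal=39173-8104=31069; balance=1500866-31069=1469797
22. interest=⌊1469797·54/10000⌋=7936; principal=39173-7936=31237; balance=1469797-31237=1438560
23. interest=⌊1438560·54/10000⌋=7768; principal=39173-7768=31405; balance=1438560-31405=1407155
24. interest=⌊1407155·54/10000⌋=7598; principal=39173-7598=31575; balance=1407155-31575=1375580
25. interest=⌊1375580·54/10000⌋=7428; principal=39173-7428=31745; balance=1375580-31745=1343835
26. interest=⌊1343835·54/10000⌋=7256; principal=39173-7256=31917; balance=1343835-31917=1311918
27. interest=⌊1311918·54/10000⌋=7084; principal=39173-7084=32089; balance=1311918-32089=1279829
28. interest=⌊1279829·54/10000⌋=6911; principal=39173-6911=32262; balance=1279829-32262=1247567
29. interest=⌊1247567·54/10000⌋=6736; principal=39173-6736=32437; balance=1247567-32437=1215130
30. interest=⌊1215130·54/10000⌋=6561; principal=39173-6561=32612; balance=1215130-32612=1182518
31. interest=⌊1182518·54/10000⌋=6385; principal=39173-6385=32788; balance=1182518-32788=1149730
32. interest=⌊1149730·54/10000⌋=6208; principal=39173-6208=32965; balance=1149730-32965=1116765
33. interest=⌊1116765·54/10000⌋=6030; principal=39173-6030=33143; balance=1116765-33143=1083622
34. interest=⌊1083622·54/10000⌋=5851; principal=39173-5851=33322; balance=1083622-33322=1050300
35. interest=⌊1050300·54/10000⌋=5671; principal=39173-5671=33502; balance=1050300-33502=1016798
36. interest=⌊1016798·54/10000⌋=5490; principal=39173-5490=33683; balance=1016798-33683=983115
37. interest=⌊983115·54/10000⌋=5308; principal=39173-5308=33865; balance=983115-33865=949250
38. interest=⌊949250·54/10000⌋=5125; principal=39173-5125=34048; balance=949250-34048=915202
39. interest=⌊915202·54/10000⌋=4942; principal=39173-4942=34231; balance=915202-34231=880971
40. interest=⌊880971·54/10000⌋=4757; principal=39173-4757=34416; balance=880971-34416=846555
41. interest=⌊846555·54/10000⌋=4571; principal=39173-4571=34602; balance=846555-34602=811953
42. interest=⌊811953·54/10000⌋=4384; principal=39173-4384=34789; balance=811953-34789=777164
43. interest=⌊777164·54/10000⌋=4196; principal=39173-4196=34977; balance=777164-34977=742187
44. interest=⌊742187·54/10000⌋=4007; principal=39173-4007=35166; balance=742187-35166=707021
45. interest=⌊707021·54/10000⌋=3817; principal=39173-3817=35356; balance=707021-35356=671665
46. interest=⌊671665·54/10000⌋=3626; principal=39173-3626=35547; balance=671665-35547=636118
47. interest=⌊636118·54/10000⌋=3435; principal=39173-3435=35738; balance=636118-35738=600380
48. interest=⌊600380·54/10000⌋=3242; principal=39173-3242=35931; balance=600380-35931=564449
49. interest=⌊564449·54/10000⌋=3048; principal=39173-3048=36125; balance=564449-36125=528324
50. interest=⌊528324·54/10000⌋=2852; principal=39173-2852=36321; balance=528324-36321=492003
51. interest=⌊492003·54/10000⌋=2656; principal=39173-2656=36517; balance=492003-36517=455486
52. interest=⌊455486·54/10000⌋=2459; principal=39173-2459=36714; balance=455486-36714=418772
53. interest=⌊418772·54/10000⌋=2261; principal=39173-2261=36912; balance=418772-36912=381860
54. interest=⌊381860·54/10000⌋=2062; principal=39173-2062=37111; balance=381860-37111=344749
55. interest=⌊344749·54/10000⌋=1861; principal=39173-1861=37312; balance=344749-37312=307437
56. interest=⌊307437·54/10000⌋=1660; principal=39173-1660=37513; balance=307437-37513=269924
57. interest=⌊269924·54/10000⌋=1457; principal=39173-1457=37716; balance=269924-37716=232208
58. interest=⌊232208·54/10000⌋=1253; principal=39173-1253=37920; balance=232208-37920=194288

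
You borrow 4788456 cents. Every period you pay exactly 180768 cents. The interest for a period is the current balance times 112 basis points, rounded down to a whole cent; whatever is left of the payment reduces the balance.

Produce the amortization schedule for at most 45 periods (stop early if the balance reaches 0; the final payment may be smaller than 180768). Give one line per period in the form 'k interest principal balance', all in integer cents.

1 53630 127138 4661318
2 52206 128562 4532756
3 50766 130002 4402754
4 49310 131458 4271296
5 47838 132930 4138366
6 46349 134419 4003947
7 44844 135924 3868023
8 43321 137447 3730576
9 41782 138986 3591590
10 40225 140543 3451047
11 38651 142117 3308930
12 37060 143708 3165222
13 35450 145318 3019904
14 33822 146946 2872958
15 32177 148591 2724367
16 30512 150256 2574111
17 28830 151938 2422173
18 27128 153640 2268533
19 25407 155361 2113172
20 23667 157101 1956071
21 21907 158861 1797210
22 20128 160640 1636570
23 18329 162439 1474131
24 16510 164258 1309873
25 14670 166098 1143775
26 12810 167958 975817
27 10929 169839 805978
28 9026 171742 634236
29 7103 173665 460571
30 5158 175610 284961
31 3191 177577 107384
32 1202 107384 0

1. interest=⌊4788456·112/10000⌋=53630; principal=180768-53630=127138; balance=4788456-127138=4661318
2. interest=⌊4661318·112/10000⌋=52206; principal=180768-52206=128562; balance=4661318-128562=4532756
3. interest=⌊4532756·112/10000⌋=50766; principal=180768-50766=130002; balance=4532756-130002=4402754
4. interest=⌊4402754·112/10000⌋=49310; principal=180768-49310=131458; balance=4402754-131458=4271296
5. interest=⌊4271296·112/10000⌋=47838; principal=180768-47838=132930; balance=4271296-132930=4138366
6. interest=⌊4138366·112/10000⌋=46349; principal=180768-46349=134419; balance=4138366-134419=4003947
7. interest=⌊4003947·112/10000⌋=44844; principal=180768-44844=135924; balance=4003947-135924=3868023
8. interest=⌊3868023·112/10000⌋=43321; principal=180768-43321=137447; balance=3868023-137447=3730576
9. interest=⌊3730576·112/10000⌋=41782; principal=180768-41782=138986; balance=3730576-138986=3591590
10. interest=⌊3591590·112/10000⌋=40225; principal=180768-40225=140543; balance=3591590-140543=3451047
11. interest=⌊3451047·112/10000⌋=38651; principal=180768-38651=142117; balance=3451047-142117=3308930
12. interest=⌊3308930·112/10000⌋=37060; principal=180768-37060=143708; balance=3308930-143708=3165222
13. interest=⌊3165222·112/10000⌋=35450; principal=180768-35450=145318; balance=3165222-145318=3019904
14. interest=⌊3019904·112/10000⌋=33822; principal=180768-33822=146946; balance=3019904-146946=2872958
15. interest=⌊2872958·112/10000⌋=32177; principal=180768-32177=148591; balance=2872958-148591=2724367
16. interest=⌊2724367·112/10000⌋=30512; principal=180768-30512=150256; balance=2724367-150256=2574111
17. interest=⌊2574111·112/10000⌋=28830; principal=180768-28830=151938; balance=2574111-151938=2422173
18. interest=⌊2422173·112/10000⌋=27128; principal=180768-27128=153640; balance=2422173-153640=2268533
19. interest=⌊2268533·112/10000⌋=25407; principal=180768-25407=155361; balance=2268533-155361=2113172
20. interest=⌊2113172·112/10000⌋=23667; principal=180768-23667=157101; balance=2113172-157101=1956071
21. interest=⌊1956071·112/10000⌋=21907; principal=180768-21907=158861; balance=1956071-158861=1797210
22. interest=⌊1797210·112/10000⌋=20128; principal=180768-20128=160640; balance=1797210-160640=1636570
23. interest=⌊1636570·112/10000⌋=18329; principal=180768-18329=162439; balance=1636570-162439=1474131
24. interest=⌊1474131·112/10000⌋=16510; principal=180768-16510=164258; balance=1474131-164258=1309873
25. interest=⌊1309873·112/10000⌋=14670; principal=180768-14670=166098; balance=1309873-166098=1143775
26. interest=⌊1143775·112/10000⌋=12810; principal=180768-12810=167958; balance=1143775-167958=975817
27. interest=⌊975817·112/10000⌋=10929; principal=180768-10929=169839; balance=975817-169839=805978
28. interest=⌊805978·112/10000⌋=9026; principal=180768-9026=171742; balance=805978-171742=634236
29. interest=⌊634236·112/10000⌋=7103; principal=180768-7103=173665; balance=634236-173665=460571
30. interest=⌊460571·112/10000⌋=5158; principal=180768-5158=175610; balance=460571-175610=284961
31. interest=⌊284961·112/10000⌋=3191; principal=180768-3191=177577; balance=284961-177577=107384
32. interest=⌊107384·112/10000⌋=1202; principal=min(180768-1202,107384)=107384; balance=107384-107384=0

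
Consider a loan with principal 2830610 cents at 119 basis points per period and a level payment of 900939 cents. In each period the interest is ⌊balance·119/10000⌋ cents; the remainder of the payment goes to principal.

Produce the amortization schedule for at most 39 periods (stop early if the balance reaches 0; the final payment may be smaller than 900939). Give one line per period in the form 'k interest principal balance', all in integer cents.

1. interest=⌊2830610·119/10000⌋=33684; principal=900939-33684=867255; balance=2830610-867255=1963355
2. interest=⌊1963355·119/10000⌋=23363; principal=900939-23363=877576; balance=1963355-877576=1085779
3. interest=⌊1085779·119/10000⌋=12920; principal=900939-12920=888019; balance=1085779-888019=197760
4. interest=⌊197760·119/10000⌋=2353; principal=min(900939-2353,197760)=197760; balance=197760-197760=0

1 33684 867255 1963355
2 23363 877576 1085779
3 12920 888019 197760
4 2353 197760 0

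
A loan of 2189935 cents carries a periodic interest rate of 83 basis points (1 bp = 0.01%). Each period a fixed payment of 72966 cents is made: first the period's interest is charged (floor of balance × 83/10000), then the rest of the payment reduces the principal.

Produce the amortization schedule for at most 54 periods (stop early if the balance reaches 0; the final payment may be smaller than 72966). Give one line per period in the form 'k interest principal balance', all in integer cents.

1 18176 54790 2135145
2 17721 55245 2079900
3 17263 55703 2024197
4 16800 56166 1968031
5 16334 56632 1911399
6 15864 57102 1854297
7 15390 57576 1796721
8 14912 58054 1738667
9 14430 58536 1680131
10 13945 59021 1621110
11 13455 59511 1561599
12 12961 60005 1501594
13 12463 60503 1441091
14 11961 61005 1380086
15 11454 61512 1318574
16 10944 62022 1256552
17 10429 62537 1194015
18 9910 63056 1130959
19 9386 63580 1067379
20 8859 64107 1003272
21 8327 64639 938633
22 7790 65176 873457
23 7249 65717 807740
24 6704 66262 741478
25 6154 66812 674666
26 5599 67367 607299
27 5040 67926 539373
28 4476 68490 470883
29 3908 69058 401825
30 3335 69631 332194
31 2757 70209 261985
32 2174 70792 191193
33 1586 71380 119813
34 994 71972 47841
35 397 47841 0

1. interest=⌊2189935·83/10000⌋=18176; principal=72966-18176=54790; balance=2189935-54790=2135145
2. interest=⌊2135145·83/10000⌋=17721; principal=72966-17721=55245; balance=2135145-55245=2079900
3. interest=⌊2079900·83/10000⌋=17263; principal=72966-17263=55703; balance=2079900-55703=2024197
4. interest=⌊2024197·83/10000⌋=16800; principal=72966-16800=56166; balance=2024197-56166=1968031
5. interest=⌊1968031·83/10000⌋=16334; principal=72966-16334=56632; balance=1968031-56632=1911399
6. interest=⌊1911399·83/10000⌋=15864; principal=72966-15864=57102; balance=1911399-57102=1854297
7. interest=⌊1854297·83/10000⌋=15390; principal=72966-15390=57576; balance=1854297-57576=1796721
8. interest=⌊1796721·83/10000⌋=14912; principal=72966-14912=58054; balance=1796721-58054=1738667
9. interest=⌊1738667·83/10000⌋=14430; principal=72966-14430=58536; balance=1738667-58536=1680131
10. interest=⌊1680131·83/10000⌋=13945; principal=72966-13945=59021; balance=1680131-59021=1621110
11. interest=⌊1621110·83/10000⌋=13455; principal=72966-13455=59511; balance=1621110-59511=1561599
12. interest=⌊1561599·83/10000⌋=12961; principal=72966-12961=60005; balance=1561599-60005=1501594
13. interest=⌊1501594·83/10000⌋=12463; principal=72966-12463=60503; balance=1501594-60503=1441091
14. interest=⌊1441091·83/10000⌋=11961; principal=72966-11961=61005; balance=1441091-61005=1380086
15. interest=⌊1380086·83/10000⌋=11454; principal=72966-11454=61512; balance=1380086-61512=1318574
16. interest=⌊1318574·83/10000⌋=10944; principal=72966-10944=62022; balance=1318574-62022=1256552
17. interest=⌊1256552·83/10000⌋=10429; principal=72966-10429=62537; balance=1256552-62537=1194015
18. interest=⌊1194015·83/10000⌋=9910; principal=72966-9910=63056; balance=1194015-63056=1130959
19. interest=⌊1130959·83/10000⌋=9386; principal=72966-9386=63580; balance=1130959-63580=1067379
20. interest=⌊1067379·83/10000⌋=8859; principal=72966-8859=64107; balance=1067379-64107=1003272
21. interest=⌊1003272·83/10000⌋=8327; principal=72966-8327=64639; balance=1003272-64639=938633
22. interest=⌊938633·83/10000⌋=7790; principal=72966-7790=65176; balance=938633-65176=873457
23. interest=⌊873457·83/10000⌋=7249; principal=72966-7249=65717; balance=873457-65717=807740
24. interest=⌊807740·83/10000⌋=6704; principal=72966-6704=66262; balance=807740-66262=741478
25. interest=⌊741478·83/10000⌋=6154; principal=72966-6154=66812; balance=741478-66812=674666
26. interest=⌊674666·83/10000⌋=5599; principal=72966-5599=67367; balance=674666-67367=607299
27. interest=⌊607299·83/10000⌋=5040; principal=72966-5040=67926; balance=607299-67926=539373
28. interest=⌊539373·83/10000⌋=4476; principal=72966-4476=68490; balance=539373-68490=470883
29. interest=⌊470883·83/10000⌋=3908; principal=72966-3908=69058; balance=470883-69058=401825
30. interest=⌊401825·83/10000⌋=3335; principal=72966-3335=69631; balance=401825-69631=332194
31. interest=⌊332194·83/10000⌋=2757; principal=72966-2757=70209; balance=332194-70209=261985
32. interest=⌊261985·83/10000⌋=2174; principal=72966-2174=70792; balance=261985-70792=191193
33. interest=⌊191193·83/10000⌋=1586; principal=72966-1586=71380; balance=191193-71380=119813
34. interest=⌊119813·83/10000⌋=994; principal=72966-994=71972; balance=119813-71972=47841
35. interest=⌊47841·83/10000⌋=397; principal=min(72966-397,47841)=47841; balance=47841-47841=0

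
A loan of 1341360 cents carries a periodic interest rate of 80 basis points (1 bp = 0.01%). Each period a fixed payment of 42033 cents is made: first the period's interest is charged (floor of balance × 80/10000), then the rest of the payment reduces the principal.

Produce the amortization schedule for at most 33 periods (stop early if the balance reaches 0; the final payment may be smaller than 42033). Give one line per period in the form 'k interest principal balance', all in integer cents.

1 10730 31303 1310057
2 10480 31553 1278504
3 10228 31805 1246699
4 9973 32060 1214639
5 9717 32316 1182323
6 9458 32575 1149748
7 9197 32836 1116912
8 8935 33098 1083814
9 8670 33363 1050451
10 8403 33630 1016821
11 8134 33899 982922
12 7863 34170 948752
13 7590 34443 914309
14 7314 34719 879590
15 7036 34997 844593
16 6756 35277 809316
17 6474 35559 773757
18 6190 35843 737914
19 5903 36130 701784
20 5614 36419 665365
21 5322 36711 628654
22 5029 37004 591650
23 4733 37300 554350
24 4434 37599 516751
25 4134 37899 478852
26 3830 38203 440649
27 3525 38508 402141
28 3217 38816 363325
29 2906 39127 324198
30 2593 39440 284758
31 2278 39755 245003
32 1960 40073 204930
33 1639 40394 164536

1. interest=⌊1341360·80/10000⌋=10730; principal=42033-10730=31303; balance=1341360-31303=1310057
2. interest=⌊1310057·80/10000⌋=10480; principal=42033-10480=31553; balance=1310057-31553=1278504
3. interest=⌊1278504·80/10000⌋=10228; principal=42033-10228=31805; balance=1278504-31805=1246699
4. interest=⌊1246699·80/10000⌋=9973; principal=42033-9973=32060; balance=1246699-32060=1214639
5. interest=⌊1214639·80/10000⌋=9717; principal=42033-9717=32316; balance=1214639-32316=1182323
6. interest=⌊1182323·80/10000⌋=9458; principal=42033-9458=32575; balance=1182323-32575=1149748
7. interest=⌊1149748·80/10000⌋=9197; principal=42033-9197=32836; balance=1149748-32836=1116912
8. interest=⌊1116912·80/10000⌋=8935; principal=42033-8935=33098; balance=1116912-33098=1083814
9. interest=⌊1083814·80/10000⌋=8670; principal=42033-8670=33363; balance=1083814-33363=1050451
10. interest=⌊1050451·80/10000⌋=8403; principal=42033-8403=33630; balance=1050451-33630=1016821
11. interest=⌊1016821·80/10000⌋=8134; principal=42033-8134=33899; balance=1016821-33899=982922
12. interest=⌊982922·80/10000⌋=7863; principal=42033-7863=34170; balance=982922-34170=948752
13. interest=⌊948752·80/10000⌋=7590; principal=42033-7590=34443; balance=948752-34443=914309
14. interest=⌊914309·80/10000⌋=7314; principal=42033-7314=34719; balance=914309-34719=879590
15. interest=⌊879590·80/10000⌋=7036; principal=42033-7036=34997; balance=879590-34997=844593
16. interest=⌊844593·80/10000⌋=6756; principal=42033-6756=35277; balance=844593-35277=809316
17. interest=⌊809316·80/10000⌋=6474; principal=42033-6474=35559; balance=809316-35559=773757
18. interest=⌊773757·80/10000⌋=6190; principal=42033-6190=35843; balance=773757-35843=737914
19. interest=⌊737914·80/10000⌋=5903; principal=42033-5903=36130; balance=737914-36130=701784
20. interest=⌊701784·80/10000⌋=5614; principal=42033-5614=36419; balance=701784-36419=665365
21. interest=⌊665365·80/10000⌋=5322; principal=42033-5322=36711; balance=665365-36711=628654
22. interest=⌊628654·80/10000⌋=5029; principal=42033-5029=37004; balance=628654-37004=591650
23. interest=⌊591650·80/10000⌋=4733; principal=42033-4733=37300; balance=591650-37300=554350
24. interest=⌊554350·80/10000⌋=4434; principal=42033-4434=37599; balance=554350-37599=516751
25. interest=⌊516751·80/10000⌋=4134; principal=42033-4134=37899; balance=516751-37899=478852
26. interest=⌊478852·80/10000⌋=3830; principal=42033-3830=38203; balance=478852-38203=440649
27. interest=⌊440649·80/10000⌋=3525; principal=42033-3525=38508; balance=440649-38508=402141
28. interest=⌊402141·80/10000⌋=3217; principal=42033-3217=38816; balance=402141-38816=363325
29. interest=⌊363325·80/10000⌋=2906; principal=42033-2906=39127; balance=363325-39127=324198
30. interest=⌊324198·80/10000⌋=2593; principal=42033-2593=39440; balance=324198-39440=284758
31. interest=⌊284758·80/10000⌋=2278; principal=42033-2278=39755; balance=284758-39755=245003
32. interest=⌊245003·80/10000⌋=1960; principal=42033-1960=40073; balance=245003-40073=204930
33. interest=⌊204930·80/10000⌋=1639; principal=42033-1639=40394; balance=204930-40394=164536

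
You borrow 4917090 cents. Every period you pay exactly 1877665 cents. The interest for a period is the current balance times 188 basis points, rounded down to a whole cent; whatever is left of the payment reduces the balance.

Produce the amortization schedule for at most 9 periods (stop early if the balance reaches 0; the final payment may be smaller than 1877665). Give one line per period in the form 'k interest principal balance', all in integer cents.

1. interest=⌊4917090·188/10000⌋=92441; principal=1877665-92441=1785224; balance=4917090-1785224=3131866
2. interest=⌊3131866·188/10000⌋=58879; principal=1877665-58879=1818786; balance=3131866-1818786=1313080
3. interest=⌊1313080·188/10000⌋=24685; principal=min(1877665-24685,1313080)=1313080; balance=1313080-1313080=0

1 92441 1785224 3131866
2 58879 1818786 1313080
3 24685 1313080 0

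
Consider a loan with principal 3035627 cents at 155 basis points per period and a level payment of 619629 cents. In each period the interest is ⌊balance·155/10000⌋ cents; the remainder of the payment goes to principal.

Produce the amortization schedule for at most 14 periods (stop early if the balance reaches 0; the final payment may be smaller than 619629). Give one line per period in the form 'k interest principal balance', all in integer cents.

1. interest=⌊3035627·155/10000⌋=47052; principal=619629-47052=572577; balance=3035627-572577=2463050
2. interest=⌊2463050·155/10000⌋=38177; principal=619629-38177=581452; balance=2463050-581452=1881598
3. interest=⌊1881598·155/10000⌋=29164; principal=619629-29164=590465; balance=1881598-590465=1291133
4. interest=⌊1291133·155/10000⌋=20012; principal=619629-20012=599617; balance=1291133-599617=691516
5. interest=⌊691516·155/10000⌋=10718; principal=619629-10718=608911; balance=691516-608911=82605
6. interest=⌊82605·155/10000⌋=1280; principal=min(619629-1280,82605)=82605; balance=82605-82605=0

1 47052 572577 2463050
2 38177 581452 1881598
3 29164 590465 1291133
4 20012 599617 691516
5 10718 608911 82605
6 1280 82605 0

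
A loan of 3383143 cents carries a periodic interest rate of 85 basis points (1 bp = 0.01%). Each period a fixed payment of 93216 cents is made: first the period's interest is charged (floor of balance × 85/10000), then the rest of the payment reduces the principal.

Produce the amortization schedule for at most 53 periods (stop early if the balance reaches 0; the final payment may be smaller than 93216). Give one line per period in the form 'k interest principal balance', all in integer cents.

1. interest=⌊3383143·85/10000⌋=28756; principal=93216-28756=64460; balance=3383143-64460=3318683
2. interest=⌊3318683·85/10000⌋=28208; principal=93216-28208=65008; balance=3318683-65008=3253675
3. interest=⌊3253675·85/10000⌋=27656; principal=93216-27656=65560; balance=3253675-65560=3188115
4. interest=⌊3188115·85/10000⌋=27098; principal=93216-27098=66118; balance=3188115-66118=3121997
5. interest=⌊3121997·85/10000⌋=26536; principal=93216-26536=66680; balance=3121997-66680=3055317
6. interest=⌊3055317·85/10000⌋=25970; principal=93216-25970=67246; balance=3055317-67246=2988071
7. interest=⌊2988071·85/10000⌋=25398; principal=93216-25398=67818; balance=2988071-67818=2920253
8. interest=⌊2920253·85/10000⌋=24822; principal=93216-24822=68394; balance=2920253-68394=2851859
9. interest=⌊2851859·85/10000⌋=24240; principal=93216-24240=68976; balance=2851859-68976=2782883
10. interest=⌊2782883·85/10000⌋=23654; principal=93216-23654=69562; balance=2782883-69562=2713321
11. interest=⌊2713321·85/10000⌋=23063; principal=93216-23063=70153; balance=2713321-70153=2643168
12. interest=⌊2643168·85/10000⌋=22466; principal=93216-22466=70750; balance=2643168-70750=2572418
13. interest=⌊2572418·85/10000⌋=21865; principal=93216-21865=71351; balance=2572418-71351=2501067
14. interest=⌊2501067·85/10000⌋=21259; principal=93216-21259=71957; balance=2501067-71957=2429110
15. interest=⌊2429110·85/10000⌋=20647; principal=93216-20647=72569; balance=2429110-72569=2356541
16. interest=⌊2356541·85/10000⌋=20030; principal=93216-20030=73186; balance=2356541-73186=2283355
17. interest=⌊2283355·85/10000⌋=19408; principal=93216-19408=73808; balance=2283355-73808=2209547
18. interest=⌊2209547·85/10000⌋=18781; principal=93216-18781=74435; balance=2209547-74435=2135112
19. interest=⌊2135112·85/10000⌋=18148; principal=93216-18148=75068; balance=2135112-75068=2060044
20. interest=⌊2060044·85/10000⌋=17510; principal=93216-17510=75706; balance=2060044-75706=1984338
21. interest=⌊1984338·85/10000⌋=16866; principal=93216-16866=76350; balance=1984338-76350=1907988
22. interest=⌊1907988·85/10000⌋=16217; principal=93216-16217=76999; balance=1907988-76999=1830989
23. interest=⌊1830989·85/10000⌋=15563; principal=93216-15563=77653; balance=1830989-77653=1753336
24. interest=⌊1753336·85/10000⌋=14903; principal=93216-14903=78313; balance=1753336-78313=1675023
25. interest=⌊1675023·85/10000⌋=14237; principal=93216-14237=78979; balance=1675023-78979=1596044
26. interest=⌊1596044·85/10000⌋=13566; principal=93216-13566=79650; balance=1596044-79650=1516394
27. interest=⌊1516394·85/10000⌋=12889; principal=93216-12889=80327; balance=1516394-80327=1436067
28. interest=⌊1436067·85/10000⌋=12206; principal=93216-12206=81010; balance=1436067-81010=1355057
29. interest=⌊1355057·85/10000⌋=11517; principal=93216-11517=81699; balance=1355057-81699=1273358
30. interest=⌊1273358·85/10000⌋=10823; principal=93216-10823=82393; balance=1273358-82393=1190965
31. interest=⌊1190965·85/10000⌋=10123; principal=93216-10123=83093; balance=1190965-83093=1107872
32. interest=⌊1107872·85/10000⌋=9416; principal=93216-9416=83800; balance=1107872-83800=1024072
33. interest=⌊1024072·85/10000⌋=8704; principal=93216-8704=84512; balance=1024072-84512=939560
34. interest=⌊939560·85/10000⌋=7986; principal=93216-7986=85230; balance=939560-85230=854330
35. interest=⌊854330·85/10000⌋=7261; principal=93216-7261=85955; balance=854330-85955=768375
36. interest=⌊768375·85/10000⌋=6531; principal=93216-6531=86685; balance=768375-86685=681690
37. interest=⌊681690·85/10000⌋=5794; principal=93216-5794=87422; balance=681690-87422=594268
38. interest=⌊594268·85/10000⌋=5051; principal=93216-5051=88165; balance=594268-88165=506103
39. interest=⌊506103·85/10000⌋=4301; principal=93216-4301=88915; balance=506103-88915=417188
40. interest=⌊417188·85/10000⌋=3546; principal=93216-3546=89670; balance=417188-89670=327518
41. interest=⌊327518·85/10000⌋=2783; principal=93216-2783=90433; balance=327518-90433=237085
42. interest=⌊237085·85/10000⌋=2015; principal=93216-2015=91201; balance=237085-91201=145884
43. interest=⌊145884·85/10000⌋=1240; principal=93216-1240=91976; balance=145884-91976=53908
44. interest=⌊53908·85/10000⌋=458; principal=min(93216-458,53908)=53908; balance=53908-53908=0

1 28756 64460 3318683
2 28208 65008 3253675
3 27656 65560 3188115
4 27098 66118 3121997
5 26536 66680 3055317
6 25970 67246 2988071
7 25398 67818 2920253
8 24822 68394 2851859
9 24240 68976 2782883
10 23654 69562 2713321
11 23063 70153 2643168
12 22466 70750 2572418
13 21865 71351 2501067
14 21259 71957 2429110
15 20647 72569 2356541
16 20030 73186 2283355
17 19408 73808 2209547
18 18781 74435 2135112
19 18148 75068 2060044
20 17510 75706 1984338
21 16866 76350 1907988
22 16217 76999 1830989
23 15563 77653 1753336
24 14903 78313 1675023
25 14237 78979 1596044
26 13566 79650 1516394
27 12889 80327 1436067
28 12206 81010 1355057
29 11517 81699 1273358
30 10823 82393 1190965
31 10123 83093 1107872
32 9416 83800 1024072
33 8704 84512 939560
34 7986 85230 854330
35 7261 85955 768375
36 6531 86685 681690
37 5794 87422 594268
38 5051 88165 506103
39 4301 88915 417188
40 3546 89670 327518
41 2783 90433 237085
42 2015 91201 145884
43 1240 91976 53908
44 458 53908 0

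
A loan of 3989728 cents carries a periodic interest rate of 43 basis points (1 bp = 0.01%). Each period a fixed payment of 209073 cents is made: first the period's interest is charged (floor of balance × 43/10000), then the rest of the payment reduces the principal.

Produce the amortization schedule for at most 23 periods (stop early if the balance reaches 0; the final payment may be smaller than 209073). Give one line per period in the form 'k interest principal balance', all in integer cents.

1. interest=⌊3989728·43/10000⌋=17155; principal=209073-17155=191918; balance=3989728-191918=3797810
2. interest=⌊3797810·43/10000⌋=16330; principal=209073-16330=192743; balance=3797810-192743=3605067
3. interest=⌊3605067·43/10000⌋=15501; principal=209073-15501=193572; balance=3605067-193572=3411495
4. interest=⌊3411495·43/10000⌋=14669; principal=209073-14669=194404; balance=3411495-194404=3217091
5. interest=⌊3217091·43/10000⌋=13833; principal=209073-13833=195240; balance=3217091-195240=3021851
6. interest=⌊3021851·43/10000⌋=12993; principal=209073-12993=196080; balance=3021851-196080=2825771
7. interest=⌊2825771·43/10000⌋=12150; principal=209073-12150=196923; balance=2825771-196923=2628848
8. interest=⌊2628848·43/10000⌋=11304; principal=209073-11304=197769; balance=2628848-197769=2431079
9. interest=⌊2431079·43/10000⌋=10453; principal=209073-10453=198620; balance=2431079-198620=2232459
10. interest=⌊2232459·43/10000⌋=9599; principal=209073-9599=199474; balance=2232459-199474=2032985
11. interest=⌊2032985·43/10000⌋=8741; principal=209073-8741=200332; balance=2032985-200332=1832653
12. interest=⌊1832653·43/10000⌋=7880; principal=209073-7880=201193; balance=1832653-201193=1631460
13. interest=⌊1631460·43/10000⌋=7015; principal=209073-7015=202058; balance=1631460-202058=1429402
14. interest=⌊1429402·43/10000⌋=6146; principal=209073-6146=202927; balance=1429402-202927=1226475
15. interest=⌊1226475·43/10000⌋=5273; principal=209073-5273=203800; balance=1226475-203800=1022675
16. interest=⌊1022675·43/10000⌋=4397; principal=209073-4397=204676; balance=1022675-204676=817999
17. interest=⌊817999·43/10000⌋=3517; principal=209073-3517=205556; balance=817999-205556=612443
18. interest=⌊612443·43/10000⌋=2633; principal=209073-2633=206440; balance=612443-206440=406003
19. interest=⌊406003·43/10000⌋=1745; principal=209073-1745=207328; balance=406003-207328=198675
20. interest=⌊198675·43/10000⌋=854; principal=min(209073-854,198675)=198675; balance=198675-198675=0

1 17155 191918 3797810
2 16330 192743 3605067
3 15501 193572 3411495
4 14669 194404 3217091
5 13833 195240 3021851
6 12993 196080 2825771
7 12150 196923 2628848
8 11304 197769 2431079
9 10453 198620 2232459
10 9599 199474 2032985
11 8741 200332 1832653
12 7880 201193 1631460
13 7015 202058 1429402
14 6146 202927 1226475
15 5273 203800 1022675
16 4397 204676 817999
17 3517 205556 612443
18 2633 206440 406003
19 1745 207328 198675
20 854 198675 0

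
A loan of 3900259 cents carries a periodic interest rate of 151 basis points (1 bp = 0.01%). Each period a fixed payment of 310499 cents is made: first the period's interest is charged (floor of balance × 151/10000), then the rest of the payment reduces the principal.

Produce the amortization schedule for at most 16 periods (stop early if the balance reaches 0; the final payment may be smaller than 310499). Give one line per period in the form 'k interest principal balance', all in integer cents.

1. interest=⌊3900259·151/10000⌋=58893; principal=310499-58893=251606; balance=3900259-251606=3648653
2. interest=⌊3648653·151/10000⌋=55094; principal=310499-55094=255405; balance=3648653-255405=3393248
3. interest=⌊3393248·151/10000⌋=51238; principal=310499-51238=259261; balance=3393248-259261=3133987
4. interest=⌊3133987·151/10000⌋=47323; principal=310499-47323=263176; balance=3133987-263176=2870811
5. interest=⌊2870811·151/10000⌋=43349; principal=310499-43349=267150; balance=2870811-267150=2603661
6. interest=⌊2603661·151/10000⌋=39315; principal=310499-39315=271184; balance=2603661-271184=2332477
7. interest=⌊2332477·151/10000⌋=35220; principal=310499-35220=275279; balance=2332477-275279=2057198
8. interest=⌊2057198·151/10000⌋=31063; principal=310499-31063=279436; balance=2057198-279436=1777762
9. interest=⌊1777762·151/10000⌋=26844; principal=310499-26844=283655; balance=1777762-283655=1494107
10. interest=⌊1494107·151/10000⌋=22561; principal=310499-22561=287938; balance=1494107-287938=1206169
11. interest=⌊1206169·151/10000⌋=18213; principal=310499-18213=292286; balance=1206169-292286=913883
12. interest=⌊913883·151/10000⌋=13799; principal=310499-13799=296700; balance=913883-296700=617183
13. interest=⌊617183·151/10000⌋=9319; principal=310499-9319=301180; balance=617183-301180=316003
14. interest=⌊316003·151/10000⌋=4771; principal=310499-4771=305728; balance=316003-305728=10275
15. interest=⌊10275·151/10000⌋=155; principal=min(310499-155,10275)=10275; balance=10275-10275=0

1 58893 251606 3648653
2 55094 255405 3393248
3 51238 259261 3133987
4 47323 263176 2870811
5 43349 267150 2603661
6 39315 271184 2332477
7 35220 275279 2057198
8 31063 279436 1777762
9 26844 283655 1494107
10 22561 287938 1206169
11 18213 292286 913883
12 13799 296700 617183
13 9319 301180 316003
14 4771 305728 10275
15 155 10275 0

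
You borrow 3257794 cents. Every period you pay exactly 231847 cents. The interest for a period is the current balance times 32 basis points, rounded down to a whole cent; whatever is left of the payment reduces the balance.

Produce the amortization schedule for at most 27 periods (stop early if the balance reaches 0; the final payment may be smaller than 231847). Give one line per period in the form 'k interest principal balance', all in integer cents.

1. interest=⌊3257794·32/10000⌋=10424; principal=231847-10424=221423; balance=3257794-221423=3036371
2. interest=⌊3036371·32/10000⌋=9716; principal=231847-9716=222131; balance=3036371-222131=2814240
3. interest=⌊2814240·32/10000⌋=9005; principal=231847-9005=222842; balance=2814240-222842=2591398
4. interest=⌊2591398·32/10000⌋=8292; principal=231847-8292=223555; balance=2591398-223555=2367843
5. interest=⌊2367843·32/10000⌋=7577; principal=231847-7577=224270; balance=2367843-224270=2143573
6. interest=⌊2143573·32/10000⌋=6859; principal=231847-6859=224988; balance=2143573-224988=1918585
7. interest=⌊1918585·32/10000⌋=6139; principal=231847-6139=225708; balance=1918585-225708=1692877
8. interest=⌊1692877·32/10000⌋=5417; principal=231847-5417=226430; balance=1692877-226430=1466447
9. interest=⌊1466447·32/10000⌋=4692; principal=231847-4692=227155; balance=1466447-227155=1239292
10. interest=⌊1239292·32/10000⌋=3965; principal=231847-3965=227882; balance=1239292-227882=1011410
11. interest=⌊1011410·32/10000⌋=3236; principal=231847-3236=228611; balance=1011410-228611=782799
12. interest=⌊782799·32/10000⌋=2504; principal=231847-2504=229343; balance=782799-229343=553456
13. interest=⌊553456·32/10000⌋=1771; principal=231847-1771=230076; balance=553456-230076=323380
14. interest=⌊323380·32/10000⌋=1034; principal=231847-1034=230813; balance=323380-230813=92567
15. interest=⌊92567·32/10000⌋=296; principal=min(231847-296,92567)=92567; balance=92567-92567=0

1 10424 221423 3036371
2 9716 222131 2814240
3 9005 222842 2591398
4 8292 223555 2367843
5 7577 224270 2143573
6 6859 224988 1918585
7 6139 225708 1692877
8 5417 226430 1466447
9 4692 227155 1239292
10 3965 227882 1011410
11 3236 228611 782799
12 2504 229343 553456
13 1771 230076 323380
14 1034 230813 92567
15 296 92567 0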